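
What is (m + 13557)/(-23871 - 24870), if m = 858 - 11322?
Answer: -1031/16247 ≈ -0.063458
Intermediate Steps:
m = -10464
(m + 13557)/(-23871 - 24870) = (-10464 + 13557)/(-23871 - 24870) = 3093/(-48741) = 3093*(-1/48741) = -1031/16247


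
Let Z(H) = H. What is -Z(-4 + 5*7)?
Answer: -31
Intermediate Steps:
-Z(-4 + 5*7) = -(-4 + 5*7) = -(-4 + 35) = -1*31 = -31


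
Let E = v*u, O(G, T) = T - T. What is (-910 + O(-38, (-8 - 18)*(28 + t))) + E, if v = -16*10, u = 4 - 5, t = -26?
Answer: -750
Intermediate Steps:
u = -1
v = -160
O(G, T) = 0
E = 160 (E = -160*(-1) = 160)
(-910 + O(-38, (-8 - 18)*(28 + t))) + E = (-910 + 0) + 160 = -910 + 160 = -750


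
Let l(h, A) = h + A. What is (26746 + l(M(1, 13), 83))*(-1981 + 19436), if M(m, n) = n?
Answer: 468527110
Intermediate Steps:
l(h, A) = A + h
(26746 + l(M(1, 13), 83))*(-1981 + 19436) = (26746 + (83 + 13))*(-1981 + 19436) = (26746 + 96)*17455 = 26842*17455 = 468527110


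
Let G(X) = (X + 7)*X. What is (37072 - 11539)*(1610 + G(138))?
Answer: 552023460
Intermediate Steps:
G(X) = X*(7 + X) (G(X) = (7 + X)*X = X*(7 + X))
(37072 - 11539)*(1610 + G(138)) = (37072 - 11539)*(1610 + 138*(7 + 138)) = 25533*(1610 + 138*145) = 25533*(1610 + 20010) = 25533*21620 = 552023460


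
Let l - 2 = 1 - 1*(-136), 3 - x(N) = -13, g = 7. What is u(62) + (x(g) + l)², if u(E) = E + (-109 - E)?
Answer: 23916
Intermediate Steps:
x(N) = 16 (x(N) = 3 - 1*(-13) = 3 + 13 = 16)
u(E) = -109
l = 139 (l = 2 + (1 - 1*(-136)) = 2 + (1 + 136) = 2 + 137 = 139)
u(62) + (x(g) + l)² = -109 + (16 + 139)² = -109 + 155² = -109 + 24025 = 23916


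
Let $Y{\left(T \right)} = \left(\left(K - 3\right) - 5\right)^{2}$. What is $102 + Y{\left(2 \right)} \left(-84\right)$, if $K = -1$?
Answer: $-6702$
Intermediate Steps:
$Y{\left(T \right)} = 81$ ($Y{\left(T \right)} = \left(\left(-1 - 3\right) - 5\right)^{2} = \left(-4 - 5\right)^{2} = \left(-9\right)^{2} = 81$)
$102 + Y{\left(2 \right)} \left(-84\right) = 102 + 81 \left(-84\right) = 102 - 6804 = -6702$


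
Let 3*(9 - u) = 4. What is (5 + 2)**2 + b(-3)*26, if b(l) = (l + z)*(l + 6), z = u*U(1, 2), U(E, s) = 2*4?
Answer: 4599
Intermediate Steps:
U(E, s) = 8
u = 23/3 (u = 9 - 1/3*4 = 9 - 4/3 = 23/3 ≈ 7.6667)
z = 184/3 (z = (23/3)*8 = 184/3 ≈ 61.333)
b(l) = (6 + l)*(184/3 + l) (b(l) = (l + 184/3)*(l + 6) = (184/3 + l)*(6 + l) = (6 + l)*(184/3 + l))
(5 + 2)**2 + b(-3)*26 = (5 + 2)**2 + (368 + (-3)**2 + (202/3)*(-3))*26 = 7**2 + (368 + 9 - 202)*26 = 49 + 175*26 = 49 + 4550 = 4599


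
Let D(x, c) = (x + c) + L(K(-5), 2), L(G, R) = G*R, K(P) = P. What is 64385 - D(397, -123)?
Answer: 64121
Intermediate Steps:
D(x, c) = -10 + c + x (D(x, c) = (x + c) - 5*2 = (c + x) - 10 = -10 + c + x)
64385 - D(397, -123) = 64385 - (-10 - 123 + 397) = 64385 - 1*264 = 64385 - 264 = 64121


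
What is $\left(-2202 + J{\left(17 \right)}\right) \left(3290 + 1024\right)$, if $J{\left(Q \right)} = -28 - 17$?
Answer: $-9693558$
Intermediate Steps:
$J{\left(Q \right)} = -45$
$\left(-2202 + J{\left(17 \right)}\right) \left(3290 + 1024\right) = \left(-2202 - 45\right) \left(3290 + 1024\right) = \left(-2247\right) 4314 = -9693558$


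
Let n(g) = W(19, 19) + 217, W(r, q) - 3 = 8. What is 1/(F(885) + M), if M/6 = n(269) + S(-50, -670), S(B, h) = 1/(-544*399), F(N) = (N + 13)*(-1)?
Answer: 36176/17002719 ≈ 0.0021277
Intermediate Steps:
W(r, q) = 11 (W(r, q) = 3 + 8 = 11)
F(N) = -13 - N (F(N) = (13 + N)*(-1) = -13 - N)
S(B, h) = -1/217056 (S(B, h) = -1/544*1/399 = -1/217056)
n(g) = 228 (n(g) = 11 + 217 = 228)
M = 49488767/36176 (M = 6*(228 - 1/217056) = 6*(49488767/217056) = 49488767/36176 ≈ 1368.0)
1/(F(885) + M) = 1/((-13 - 1*885) + 49488767/36176) = 1/((-13 - 885) + 49488767/36176) = 1/(-898 + 49488767/36176) = 1/(17002719/36176) = 36176/17002719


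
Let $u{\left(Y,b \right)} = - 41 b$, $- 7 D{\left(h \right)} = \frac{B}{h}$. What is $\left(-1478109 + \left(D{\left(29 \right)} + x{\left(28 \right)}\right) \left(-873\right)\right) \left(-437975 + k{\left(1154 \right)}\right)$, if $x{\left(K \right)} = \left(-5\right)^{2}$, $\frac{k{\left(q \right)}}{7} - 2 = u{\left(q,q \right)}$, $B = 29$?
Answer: $\frac{8075142672735}{7} \approx 1.1536 \cdot 10^{12}$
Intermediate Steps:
$D{\left(h \right)} = - \frac{29}{7 h}$ ($D{\left(h \right)} = - \frac{29 \frac{1}{h}}{7} = - \frac{29}{7 h}$)
$k{\left(q \right)} = 14 - 287 q$ ($k{\left(q \right)} = 14 + 7 \left(- 41 q\right) = 14 - 287 q$)
$x{\left(K \right)} = 25$
$\left(-1478109 + \left(D{\left(29 \right)} + x{\left(28 \right)}\right) \left(-873\right)\right) \left(-437975 + k{\left(1154 \right)}\right) = \left(-1478109 + \left(- \frac{29}{7 \cdot 29} + 25\right) \left(-873\right)\right) \left(-437975 + \left(14 - 331198\right)\right) = \left(-1478109 + \left(\left(- \frac{29}{7}\right) \frac{1}{29} + 25\right) \left(-873\right)\right) \left(-437975 + \left(14 - 331198\right)\right) = \left(-1478109 + \left(- \frac{1}{7} + 25\right) \left(-873\right)\right) \left(-437975 - 331184\right) = \left(-1478109 + \frac{174}{7} \left(-873\right)\right) \left(-769159\right) = \left(-1478109 - \frac{151902}{7}\right) \left(-769159\right) = \left(- \frac{10498665}{7}\right) \left(-769159\right) = \frac{8075142672735}{7}$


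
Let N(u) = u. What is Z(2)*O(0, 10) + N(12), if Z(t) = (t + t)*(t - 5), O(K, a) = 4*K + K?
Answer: 12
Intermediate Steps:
O(K, a) = 5*K
Z(t) = 2*t*(-5 + t) (Z(t) = (2*t)*(-5 + t) = 2*t*(-5 + t))
Z(2)*O(0, 10) + N(12) = (2*2*(-5 + 2))*(5*0) + 12 = (2*2*(-3))*0 + 12 = -12*0 + 12 = 0 + 12 = 12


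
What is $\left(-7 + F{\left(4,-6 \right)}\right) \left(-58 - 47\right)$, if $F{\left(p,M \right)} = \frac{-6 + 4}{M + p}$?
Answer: $630$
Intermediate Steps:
$F{\left(p,M \right)} = - \frac{2}{M + p}$
$\left(-7 + F{\left(4,-6 \right)}\right) \left(-58 - 47\right) = \left(-7 - \frac{2}{-6 + 4}\right) \left(-58 - 47\right) = \left(-7 - \frac{2}{-2}\right) \left(-105\right) = \left(-7 - -1\right) \left(-105\right) = \left(-7 + 1\right) \left(-105\right) = \left(-6\right) \left(-105\right) = 630$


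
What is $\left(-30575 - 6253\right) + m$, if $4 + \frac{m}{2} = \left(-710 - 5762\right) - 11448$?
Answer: $-72676$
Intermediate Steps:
$m = -35848$ ($m = -8 + 2 \left(\left(-710 - 5762\right) - 11448\right) = -8 + 2 \left(-6472 - 11448\right) = -8 + 2 \left(-17920\right) = -8 - 35840 = -35848$)
$\left(-30575 - 6253\right) + m = \left(-30575 - 6253\right) - 35848 = -36828 - 35848 = -72676$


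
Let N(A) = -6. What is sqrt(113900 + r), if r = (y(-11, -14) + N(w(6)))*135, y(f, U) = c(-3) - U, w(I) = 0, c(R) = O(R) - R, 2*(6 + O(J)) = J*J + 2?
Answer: sqrt(461270)/2 ≈ 339.58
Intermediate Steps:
O(J) = -5 + J**2/2 (O(J) = -6 + (J*J + 2)/2 = -6 + (J**2 + 2)/2 = -6 + (2 + J**2)/2 = -6 + (1 + J**2/2) = -5 + J**2/2)
c(R) = -5 + R**2/2 - R (c(R) = (-5 + R**2/2) - R = -5 + R**2/2 - R)
y(f, U) = 5/2 - U (y(f, U) = (-5 + (1/2)*(-3)**2 - 1*(-3)) - U = (-5 + (1/2)*9 + 3) - U = (-5 + 9/2 + 3) - U = 5/2 - U)
r = 2835/2 (r = ((5/2 - 1*(-14)) - 6)*135 = ((5/2 + 14) - 6)*135 = (33/2 - 6)*135 = (21/2)*135 = 2835/2 ≈ 1417.5)
sqrt(113900 + r) = sqrt(113900 + 2835/2) = sqrt(230635/2) = sqrt(461270)/2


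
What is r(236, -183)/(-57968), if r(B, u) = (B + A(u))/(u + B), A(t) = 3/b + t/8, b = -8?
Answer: -851/12289216 ≈ -6.9248e-5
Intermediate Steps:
A(t) = -3/8 + t/8 (A(t) = 3/(-8) + t/8 = 3*(-1/8) + t*(1/8) = -3/8 + t/8)
r(B, u) = (-3/8 + B + u/8)/(B + u) (r(B, u) = (B + (-3/8 + u/8))/(u + B) = (-3/8 + B + u/8)/(B + u))
r(236, -183)/(-57968) = ((-3/8 + 236 + (1/8)*(-183))/(236 - 183))/(-57968) = ((-3/8 + 236 - 183/8)/53)*(-1/57968) = ((1/53)*(851/4))*(-1/57968) = (851/212)*(-1/57968) = -851/12289216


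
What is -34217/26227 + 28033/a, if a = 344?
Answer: 723450843/9022088 ≈ 80.187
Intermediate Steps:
-34217/26227 + 28033/a = -34217/26227 + 28033/344 = 723450843/9022088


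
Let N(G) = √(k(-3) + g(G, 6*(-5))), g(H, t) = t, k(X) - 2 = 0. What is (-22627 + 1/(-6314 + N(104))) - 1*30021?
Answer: -149921287619/2847616 - I*√7/19933312 ≈ -52648.0 - 1.3273e-7*I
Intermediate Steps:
k(X) = 2 (k(X) = 2 + 0 = 2)
N(G) = 2*I*√7 (N(G) = √(2 + 6*(-5)) = √(2 - 30) = √(-28) = 2*I*√7)
(-22627 + 1/(-6314 + N(104))) - 1*30021 = (-22627 + 1/(-6314 + 2*I*√7)) - 1*30021 = (-22627 + 1/(-6314 + 2*I*√7)) - 30021 = -52648 + 1/(-6314 + 2*I*√7)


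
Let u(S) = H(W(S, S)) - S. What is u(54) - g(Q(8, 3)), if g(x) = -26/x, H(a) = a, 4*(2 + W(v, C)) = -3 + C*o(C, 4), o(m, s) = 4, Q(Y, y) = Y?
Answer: 1/2 ≈ 0.50000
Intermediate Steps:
W(v, C) = -11/4 + C (W(v, C) = -2 + (-3 + C*4)/4 = -2 + (-3 + 4*C)/4 = -2 + (-3/4 + C) = -11/4 + C)
u(S) = -11/4 (u(S) = (-11/4 + S) - S = -11/4)
u(54) - g(Q(8, 3)) = -11/4 - (-26)/8 = -11/4 - 1*(-13/4) = -11/4 + 13/4 = 1/2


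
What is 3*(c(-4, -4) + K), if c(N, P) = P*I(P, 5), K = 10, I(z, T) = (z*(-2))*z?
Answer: 414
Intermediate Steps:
I(z, T) = -2*z² (I(z, T) = (-2*z)*z = -2*z²)
c(N, P) = -2*P³ (c(N, P) = P*(-2*P²) = -2*P³)
3*(c(-4, -4) + K) = 3*(-2*(-4)³ + 10) = 3*(-2*(-64) + 10) = 3*(128 + 10) = 3*138 = 414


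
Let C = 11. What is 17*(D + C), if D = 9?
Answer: 340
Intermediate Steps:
17*(D + C) = 17*(9 + 11) = 17*20 = 340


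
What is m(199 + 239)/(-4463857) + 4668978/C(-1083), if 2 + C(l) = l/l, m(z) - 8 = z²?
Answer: -20841650319998/4463857 ≈ -4.6690e+6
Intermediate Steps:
m(z) = 8 + z²
C(l) = -1 (C(l) = -2 + l/l = -2 + 1 = -1)
m(199 + 239)/(-4463857) + 4668978/C(-1083) = (8 + (199 + 239)²)/(-4463857) + 4668978/(-1) = (8 + 438²)*(-1/4463857) + 4668978*(-1) = (8 + 191844)*(-1/4463857) - 4668978 = 191852*(-1/4463857) - 4668978 = -191852/4463857 - 4668978 = -20841650319998/4463857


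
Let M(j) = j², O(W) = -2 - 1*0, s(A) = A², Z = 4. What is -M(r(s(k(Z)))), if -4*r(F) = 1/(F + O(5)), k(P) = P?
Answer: -1/3136 ≈ -0.00031888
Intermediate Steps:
O(W) = -2 (O(W) = -2 + 0 = -2)
r(F) = -1/(4*(-2 + F)) (r(F) = -1/(4*(F - 2)) = -1/(4*(-2 + F)))
-M(r(s(k(Z)))) = -(-1/(-8 + 4*4²))² = -(-1/(-8 + 4*16))² = -(-1/(-8 + 64))² = -(-1/56)² = -1*1/3136 = -1/3136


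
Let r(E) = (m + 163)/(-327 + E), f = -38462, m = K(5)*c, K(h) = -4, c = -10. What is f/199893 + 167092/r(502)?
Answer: 835011913502/5796897 ≈ 1.4404e+5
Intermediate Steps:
m = 40 (m = -4*(-10) = 40)
r(E) = 203/(-327 + E) (r(E) = (40 + 163)/(-327 + E) = 203/(-327 + E))
f/199893 + 167092/r(502) = -38462/199893 + 167092/((203/(-327 + 502))) = -38462*1/199893 + 167092/((203/175)) = -38462/199893 + 167092/((203*(1/175))) = -38462/199893 + 167092/(29/25) = -38462/199893 + 167092*(25/29) = -38462/199893 + 4177300/29 = 835011913502/5796897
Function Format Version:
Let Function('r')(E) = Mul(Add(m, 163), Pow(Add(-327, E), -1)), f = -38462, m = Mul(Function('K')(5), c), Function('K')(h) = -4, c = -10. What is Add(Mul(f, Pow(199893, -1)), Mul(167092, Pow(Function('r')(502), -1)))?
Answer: Rational(835011913502, 5796897) ≈ 1.4404e+5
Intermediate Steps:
m = 40 (m = Mul(-4, -10) = 40)
Function('r')(E) = Mul(203, Pow(Add(-327, E), -1)) (Function('r')(E) = Mul(Add(40, 163), Pow(Add(-327, E), -1)) = Mul(203, Pow(Add(-327, E), -1)))
Add(Mul(f, Pow(199893, -1)), Mul(167092, Pow(Function('r')(502), -1))) = Add(Mul(-38462, Pow(199893, -1)), Mul(167092, Pow(Mul(203, Pow(Add(-327, 502), -1)), -1))) = Add(Mul(-38462, Rational(1, 199893)), Mul(167092, Pow(Mul(203, Pow(175, -1)), -1))) = Add(Rational(-38462, 199893), Mul(167092, Pow(Mul(203, Rational(1, 175)), -1))) = Add(Rational(-38462, 199893), Mul(167092, Pow(Rational(29, 25), -1))) = Add(Rational(-38462, 199893), Mul(167092, Rational(25, 29))) = Add(Rational(-38462, 199893), Rational(4177300, 29)) = Rational(835011913502, 5796897)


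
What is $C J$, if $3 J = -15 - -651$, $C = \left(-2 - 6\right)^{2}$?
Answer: $13568$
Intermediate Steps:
$C = 64$ ($C = \left(-8\right)^{2} = 64$)
$J = 212$ ($J = \frac{-15 - -651}{3} = \frac{-15 + 651}{3} = \frac{1}{3} \cdot 636 = 212$)
$C J = 64 \cdot 212 = 13568$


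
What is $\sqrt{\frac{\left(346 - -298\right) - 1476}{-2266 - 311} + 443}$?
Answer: $\frac{\sqrt{2944075611}}{2577} \approx 21.055$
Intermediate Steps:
$\sqrt{\frac{\left(346 - -298\right) - 1476}{-2266 - 311} + 443} = \sqrt{\frac{\left(346 + 298\right) - 1476}{-2577} + 443} = \sqrt{\left(644 - 1476\right) \left(- \frac{1}{2577}\right) + 443} = \sqrt{\left(-832\right) \left(- \frac{1}{2577}\right) + 443} = \sqrt{\frac{832}{2577} + 443} = \sqrt{\frac{1142443}{2577}} = \frac{\sqrt{2944075611}}{2577}$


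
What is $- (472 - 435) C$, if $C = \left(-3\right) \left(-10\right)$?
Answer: $-1110$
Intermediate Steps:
$C = 30$
$- (472 - 435) C = - (472 - 435) 30 = \left(-1\right) 37 \cdot 30 = \left(-37\right) 30 = -1110$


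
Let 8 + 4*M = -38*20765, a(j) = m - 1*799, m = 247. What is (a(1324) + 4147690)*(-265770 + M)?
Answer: -1920288705951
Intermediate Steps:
a(j) = -552 (a(j) = 247 - 1*799 = 247 - 799 = -552)
M = -394539/2 (M = -2 + (-38*20765)/4 = -2 + (¼)*(-789070) = -2 - 394535/2 = -394539/2 ≈ -1.9727e+5)
(a(1324) + 4147690)*(-265770 + M) = (-552 + 4147690)*(-265770 - 394539/2) = 4147138*(-926079/2) = -1920288705951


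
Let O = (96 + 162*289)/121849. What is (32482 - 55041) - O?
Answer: -392691215/17407 ≈ -22559.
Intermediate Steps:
O = 6702/17407 (O = (96 + 46818)*(1/121849) = 46914*(1/121849) = 6702/17407 ≈ 0.38502)
(32482 - 55041) - O = (32482 - 55041) - 1*6702/17407 = -22559 - 6702/17407 = -392691215/17407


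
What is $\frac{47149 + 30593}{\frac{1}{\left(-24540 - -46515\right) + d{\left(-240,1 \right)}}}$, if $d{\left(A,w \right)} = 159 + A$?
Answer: $1702083348$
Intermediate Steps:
$\frac{47149 + 30593}{\frac{1}{\left(-24540 - -46515\right) + d{\left(-240,1 \right)}}} = \frac{47149 + 30593}{\frac{1}{\left(-24540 - -46515\right) + \left(159 - 240\right)}} = \frac{77742}{\frac{1}{\left(-24540 + 46515\right) - 81}} = \frac{77742}{\frac{1}{21975 - 81}} = \frac{77742}{\frac{1}{21894}} = 77742 \frac{1}{\frac{1}{21894}} = 77742 \cdot 21894 = 1702083348$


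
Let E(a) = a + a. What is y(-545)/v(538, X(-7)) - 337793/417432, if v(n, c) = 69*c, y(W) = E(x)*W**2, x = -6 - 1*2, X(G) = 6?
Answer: -330657280517/28802808 ≈ -11480.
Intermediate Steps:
x = -8 (x = -6 - 2 = -8)
E(a) = 2*a
y(W) = -16*W**2 (y(W) = (2*(-8))*W**2 = -16*W**2)
y(-545)/v(538, X(-7)) - 337793/417432 = (-16*(-545)**2)/((69*6)) - 337793/417432 = -16*297025/414 - 337793*1/417432 = -4752400*1/414 - 337793/417432 = -2376200/207 - 337793/417432 = -330657280517/28802808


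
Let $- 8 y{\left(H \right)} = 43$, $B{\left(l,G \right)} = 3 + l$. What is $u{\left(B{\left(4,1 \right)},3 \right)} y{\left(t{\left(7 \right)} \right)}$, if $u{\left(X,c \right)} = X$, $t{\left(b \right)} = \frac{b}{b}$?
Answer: $- \frac{301}{8} \approx -37.625$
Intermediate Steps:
$t{\left(b \right)} = 1$
$y{\left(H \right)} = - \frac{43}{8}$ ($y{\left(H \right)} = \left(- \frac{1}{8}\right) 43 = - \frac{43}{8}$)
$u{\left(B{\left(4,1 \right)},3 \right)} y{\left(t{\left(7 \right)} \right)} = \left(3 + 4\right) \left(- \frac{43}{8}\right) = 7 \left(- \frac{43}{8}\right) = - \frac{301}{8}$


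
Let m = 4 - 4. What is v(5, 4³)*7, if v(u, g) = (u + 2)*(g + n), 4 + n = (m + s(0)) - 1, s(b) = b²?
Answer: 2891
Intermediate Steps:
m = 0
n = -5 (n = -4 + ((0 + 0²) - 1) = -4 + ((0 + 0) - 1) = -4 + (0 - 1) = -4 - 1 = -5)
v(u, g) = (-5 + g)*(2 + u) (v(u, g) = (u + 2)*(g - 5) = (2 + u)*(-5 + g) = (-5 + g)*(2 + u))
v(5, 4³)*7 = (-10 - 5*5 + 2*4³ + 4³*5)*7 = (-10 - 25 + 2*64 + 64*5)*7 = (-10 - 25 + 128 + 320)*7 = 413*7 = 2891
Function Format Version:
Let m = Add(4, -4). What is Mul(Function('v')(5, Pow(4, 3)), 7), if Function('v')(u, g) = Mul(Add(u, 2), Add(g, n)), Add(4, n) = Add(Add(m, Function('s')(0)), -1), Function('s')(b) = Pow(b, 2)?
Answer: 2891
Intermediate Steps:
m = 0
n = -5 (n = Add(-4, Add(Add(0, Pow(0, 2)), -1)) = Add(-4, Add(Add(0, 0), -1)) = Add(-4, Add(0, -1)) = Add(-4, -1) = -5)
Function('v')(u, g) = Mul(Add(-5, g), Add(2, u)) (Function('v')(u, g) = Mul(Add(u, 2), Add(g, -5)) = Mul(Add(2, u), Add(-5, g)) = Mul(Add(-5, g), Add(2, u)))
Mul(Function('v')(5, Pow(4, 3)), 7) = Mul(Add(-10, Mul(-5, 5), Mul(2, Pow(4, 3)), Mul(Pow(4, 3), 5)), 7) = Mul(Add(-10, -25, Mul(2, 64), Mul(64, 5)), 7) = Mul(Add(-10, -25, 128, 320), 7) = Mul(413, 7) = 2891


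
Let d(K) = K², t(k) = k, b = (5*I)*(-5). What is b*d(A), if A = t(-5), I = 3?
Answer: -1875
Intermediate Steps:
b = -75 (b = (5*3)*(-5) = 15*(-5) = -75)
A = -5
b*d(A) = -75*(-5)² = -75*25 = -1875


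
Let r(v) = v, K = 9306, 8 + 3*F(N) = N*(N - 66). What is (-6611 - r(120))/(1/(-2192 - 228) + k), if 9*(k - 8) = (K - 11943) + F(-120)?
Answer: -439803540/35373113 ≈ -12.433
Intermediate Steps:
F(N) = -8/3 + N*(-66 + N)/3 (F(N) = -8/3 + (N*(N - 66))/3 = -8/3 + (N*(-66 + N))/3 = -8/3 + N*(-66 + N)/3)
k = 14617/27 (k = 8 + ((9306 - 11943) + (-8/3 - 22*(-120) + (⅓)*(-120)²))/9 = 8 + (-2637 + (-8/3 + 2640 + (⅓)*14400))/9 = 8 + (-2637 + (-8/3 + 2640 + 4800))/9 = 8 + (-2637 + 22312/3)/9 = 8 + (⅑)*(14401/3) = 8 + 14401/27 = 14617/27 ≈ 541.37)
(-6611 - r(120))/(1/(-2192 - 228) + k) = (-6611 - 1*120)/(1/(-2192 - 228) + 14617/27) = (-6611 - 120)/(1/(-2420) + 14617/27) = -6731/(-1/2420 + 14617/27) = -6731/35373113/65340 = -6731*65340/35373113 = -439803540/35373113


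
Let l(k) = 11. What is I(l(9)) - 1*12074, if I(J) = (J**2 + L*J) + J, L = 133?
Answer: -10479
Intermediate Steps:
I(J) = J**2 + 134*J (I(J) = (J**2 + 133*J) + J = J**2 + 134*J)
I(l(9)) - 1*12074 = 11*(134 + 11) - 1*12074 = 11*145 - 12074 = 1595 - 12074 = -10479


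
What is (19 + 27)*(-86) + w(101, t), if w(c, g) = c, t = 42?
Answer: -3855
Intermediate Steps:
(19 + 27)*(-86) + w(101, t) = (19 + 27)*(-86) + 101 = 46*(-86) + 101 = -3956 + 101 = -3855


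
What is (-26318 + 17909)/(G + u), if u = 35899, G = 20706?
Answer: -8409/56605 ≈ -0.14856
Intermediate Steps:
(-26318 + 17909)/(G + u) = (-26318 + 17909)/(20706 + 35899) = -8409/56605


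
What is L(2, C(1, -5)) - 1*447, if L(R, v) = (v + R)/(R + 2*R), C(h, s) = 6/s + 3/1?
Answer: -13391/30 ≈ -446.37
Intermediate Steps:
C(h, s) = 3 + 6/s (C(h, s) = 6/s + 3*1 = 6/s + 3 = 3 + 6/s)
L(R, v) = (R + v)/(3*R) (L(R, v) = (R + v)/((3*R)) = (R + v)*(1/(3*R)) = (R + v)/(3*R))
L(2, C(1, -5)) - 1*447 = (⅓)*(2 + (3 + 6/(-5)))/2 - 1*447 = (⅓)*(½)*(2 + (3 + 6*(-⅕))) - 447 = (⅓)*(½)*(2 + (3 - 6/5)) - 447 = (⅓)*(½)*(2 + 9/5) - 447 = (⅓)*(½)*(19/5) - 447 = 19/30 - 447 = -13391/30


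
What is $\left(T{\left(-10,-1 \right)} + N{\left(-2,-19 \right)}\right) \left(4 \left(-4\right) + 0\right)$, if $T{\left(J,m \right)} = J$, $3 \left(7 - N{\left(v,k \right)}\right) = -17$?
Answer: $- \frac{128}{3} \approx -42.667$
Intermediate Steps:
$N{\left(v,k \right)} = \frac{38}{3}$ ($N{\left(v,k \right)} = 7 - - \frac{17}{3} = 7 + \frac{17}{3} = \frac{38}{3}$)
$\left(T{\left(-10,-1 \right)} + N{\left(-2,-19 \right)}\right) \left(4 \left(-4\right) + 0\right) = \left(-10 + \frac{38}{3}\right) \left(4 \left(-4\right) + 0\right) = \frac{8 \left(-16 + 0\right)}{3} = \frac{8}{3} \left(-16\right) = - \frac{128}{3}$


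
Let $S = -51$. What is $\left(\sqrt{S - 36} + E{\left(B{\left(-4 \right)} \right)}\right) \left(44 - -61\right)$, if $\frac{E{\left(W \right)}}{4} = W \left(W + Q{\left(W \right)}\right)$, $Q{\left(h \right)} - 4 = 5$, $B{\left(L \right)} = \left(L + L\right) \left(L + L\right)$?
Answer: $1962240 + 105 i \sqrt{87} \approx 1.9622 \cdot 10^{6} + 979.38 i$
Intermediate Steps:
$B{\left(L \right)} = 4 L^{2}$ ($B{\left(L \right)} = 2 L 2 L = 4 L^{2}$)
$Q{\left(h \right)} = 9$ ($Q{\left(h \right)} = 4 + 5 = 9$)
$E{\left(W \right)} = 4 W \left(9 + W\right)$ ($E{\left(W \right)} = 4 W \left(W + 9\right) = 4 W \left(9 + W\right)$)
$\left(\sqrt{S - 36} + E{\left(B{\left(-4 \right)} \right)}\right) \left(44 - -61\right) = \left(\sqrt{-51 - 36} + 4 \cdot 4 \left(-4\right)^{2} \left(9 + 4 \left(-4\right)^{2}\right)\right) \left(44 - -61\right) = \left(\sqrt{-87} + 4 \cdot 4 \cdot 16 \left(9 + 4 \cdot 16\right)\right) \left(44 + 61\right) = \left(i \sqrt{87} + 4 \cdot 64 \left(9 + 64\right)\right) 105 = \left(i \sqrt{87} + 4 \cdot 64 \cdot 73\right) 105 = \left(i \sqrt{87} + 18688\right) 105 = \left(18688 + i \sqrt{87}\right) 105 = 1962240 + 105 i \sqrt{87}$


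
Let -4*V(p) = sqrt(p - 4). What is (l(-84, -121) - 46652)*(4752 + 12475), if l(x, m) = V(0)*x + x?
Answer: -805121072 + 723534*I ≈ -8.0512e+8 + 7.2353e+5*I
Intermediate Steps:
V(p) = -sqrt(-4 + p)/4 (V(p) = -sqrt(p - 4)/4 = -sqrt(-4 + p)/4)
l(x, m) = x - I*x/2 (l(x, m) = (-sqrt(-4 + 0)/4)*x + x = (-I/2)*x + x = -I*x/2 + x = x - I*x/2)
(l(-84, -121) - 46652)*(4752 + 12475) = ((1/2)*(-84)*(2 - I) - 46652)*(4752 + 12475) = ((-84 + 42*I) - 46652)*17227 = (-46736 + 42*I)*17227 = -805121072 + 723534*I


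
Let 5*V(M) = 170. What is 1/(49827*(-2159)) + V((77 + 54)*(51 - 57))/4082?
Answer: 1828798340/219563622213 ≈ 0.0083292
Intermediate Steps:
V(M) = 34 (V(M) = (1/5)*170 = 34)
1/(49827*(-2159)) + V((77 + 54)*(51 - 57))/4082 = 1/(49827*(-2159)) + 34/4082 = (1/49827)*(-1/2159) + 34*(1/4082) = -1/107576493 + 17/2041 = 1828798340/219563622213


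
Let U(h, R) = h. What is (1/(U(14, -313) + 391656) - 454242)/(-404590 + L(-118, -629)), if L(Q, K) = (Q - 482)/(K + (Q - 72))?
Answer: 48570239209947/43261075592900 ≈ 1.1227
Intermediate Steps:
L(Q, K) = (-482 + Q)/(-72 + K + Q) (L(Q, K) = (-482 + Q)/(K + (-72 + Q)) = (-482 + Q)/(-72 + K + Q))
(1/(U(14, -313) + 391656) - 454242)/(-404590 + L(-118, -629)) = (1/(14 + 391656) - 454242)/(-404590 + (-482 - 118)/(-72 - 629 - 118)) = (1/391670 - 454242)/(-404590 - 600/(-819)) = (1/391670 - 454242)/(-404590 - 1/819*(-600)) = -177912964139/(391670*(-404590 + 200/273)) = -177912964139/(391670*(-110452870/273)) = -177912964139/391670*(-273/110452870) = 48570239209947/43261075592900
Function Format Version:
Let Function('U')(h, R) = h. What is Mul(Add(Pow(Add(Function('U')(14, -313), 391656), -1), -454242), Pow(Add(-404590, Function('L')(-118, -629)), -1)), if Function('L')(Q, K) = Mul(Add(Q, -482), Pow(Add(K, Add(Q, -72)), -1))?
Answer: Rational(48570239209947, 43261075592900) ≈ 1.1227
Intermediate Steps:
Function('L')(Q, K) = Mul(Pow(Add(-72, K, Q), -1), Add(-482, Q)) (Function('L')(Q, K) = Mul(Add(-482, Q), Pow(Add(K, Add(-72, Q)), -1)) = Mul(Add(-482, Q), Pow(Add(-72, K, Q), -1)) = Mul(Pow(Add(-72, K, Q), -1), Add(-482, Q)))
Mul(Add(Pow(Add(Function('U')(14, -313), 391656), -1), -454242), Pow(Add(-404590, Function('L')(-118, -629)), -1)) = Mul(Add(Pow(Add(14, 391656), -1), -454242), Pow(Add(-404590, Mul(Pow(Add(-72, -629, -118), -1), Add(-482, -118))), -1)) = Mul(Add(Pow(391670, -1), -454242), Pow(Add(-404590, Mul(Pow(-819, -1), -600)), -1)) = Mul(Add(Rational(1, 391670), -454242), Pow(Add(-404590, Mul(Rational(-1, 819), -600)), -1)) = Mul(Rational(-177912964139, 391670), Pow(Add(-404590, Rational(200, 273)), -1)) = Mul(Rational(-177912964139, 391670), Pow(Rational(-110452870, 273), -1)) = Mul(Rational(-177912964139, 391670), Rational(-273, 110452870)) = Rational(48570239209947, 43261075592900)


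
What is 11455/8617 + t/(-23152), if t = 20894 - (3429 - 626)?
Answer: 109316013/199500784 ≈ 0.54795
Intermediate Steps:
t = 18091 (t = 20894 - 1*2803 = 20894 - 2803 = 18091)
11455/8617 + t/(-23152) = 11455/8617 + 18091/(-23152) = 11455*(1/8617) + 18091*(-1/23152) = 11455/8617 - 18091/23152 = 109316013/199500784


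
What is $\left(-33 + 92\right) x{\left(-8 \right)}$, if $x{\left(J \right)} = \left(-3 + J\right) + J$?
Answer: $-1121$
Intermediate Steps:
$x{\left(J \right)} = -3 + 2 J$
$\left(-33 + 92\right) x{\left(-8 \right)} = \left(-33 + 92\right) \left(-3 + 2 \left(-8\right)\right) = 59 \left(-3 - 16\right) = 59 \left(-19\right) = -1121$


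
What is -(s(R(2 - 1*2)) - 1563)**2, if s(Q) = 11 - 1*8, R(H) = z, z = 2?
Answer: -2433600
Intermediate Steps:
R(H) = 2
s(Q) = 3 (s(Q) = 11 - 8 = 3)
-(s(R(2 - 1*2)) - 1563)**2 = -(3 - 1563)**2 = -1*(-1560)**2 = -1*2433600 = -2433600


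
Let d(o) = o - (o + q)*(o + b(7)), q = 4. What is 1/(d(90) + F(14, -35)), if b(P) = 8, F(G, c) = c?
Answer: -1/9157 ≈ -0.00010921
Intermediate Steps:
d(o) = o - (4 + o)*(8 + o) (d(o) = o - (o + 4)*(o + 8) = o - (4 + o)*(8 + o))
1/(d(90) + F(14, -35)) = 1/((-32 - 1*90² - 11*90) - 35) = 1/((-32 - 1*8100 - 990) - 35) = 1/((-32 - 8100 - 990) - 35) = 1/(-9122 - 35) = 1/(-9157) = -1/9157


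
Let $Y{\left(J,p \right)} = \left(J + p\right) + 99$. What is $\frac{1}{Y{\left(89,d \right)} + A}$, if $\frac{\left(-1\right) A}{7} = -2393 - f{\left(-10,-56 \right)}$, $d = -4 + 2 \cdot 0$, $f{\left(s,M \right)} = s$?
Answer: $\frac{1}{16865} \approx 5.9294 \cdot 10^{-5}$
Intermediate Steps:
$d = -4$ ($d = -4 + 0 = -4$)
$Y{\left(J,p \right)} = 99 + J + p$
$A = 16681$ ($A = - 7 \left(-2393 - -10\right) = - 7 \left(-2393 + 10\right) = \left(-7\right) \left(-2383\right) = 16681$)
$\frac{1}{Y{\left(89,d \right)} + A} = \frac{1}{\left(99 + 89 - 4\right) + 16681} = \frac{1}{184 + 16681} = \frac{1}{16865}$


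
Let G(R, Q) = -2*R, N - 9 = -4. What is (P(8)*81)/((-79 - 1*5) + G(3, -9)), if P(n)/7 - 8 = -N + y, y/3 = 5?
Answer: -567/5 ≈ -113.40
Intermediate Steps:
N = 5 (N = 9 - 4 = 5)
y = 15 (y = 3*5 = 15)
P(n) = 126 (P(n) = 56 + 7*(-1*5 + 15) = 56 + 7*(-5 + 15) = 56 + 7*10 = 56 + 70 = 126)
(P(8)*81)/((-79 - 1*5) + G(3, -9)) = (126*81)/((-79 - 1*5) - 2*3) = 10206/((-79 - 5) - 6) = 10206/(-84 - 6) = 10206/(-90) = 10206*(-1/90) = -567/5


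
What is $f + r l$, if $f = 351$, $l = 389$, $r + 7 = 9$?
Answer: $1129$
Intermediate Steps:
$r = 2$ ($r = -7 + 9 = 2$)
$f + r l = 351 + 2 \cdot 389 = 351 + 778 = 1129$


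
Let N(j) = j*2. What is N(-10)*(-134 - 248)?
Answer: 7640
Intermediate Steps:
N(j) = 2*j
N(-10)*(-134 - 248) = (2*(-10))*(-134 - 248) = -20*(-382) = 7640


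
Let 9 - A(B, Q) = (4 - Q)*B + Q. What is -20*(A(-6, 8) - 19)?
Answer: 840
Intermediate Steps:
A(B, Q) = 9 - Q - B*(4 - Q) (A(B, Q) = 9 - ((4 - Q)*B + Q) = 9 - (B*(4 - Q) + Q) = 9 - (Q + B*(4 - Q)) = 9 + (-Q - B*(4 - Q)) = 9 - Q - B*(4 - Q))
-20*(A(-6, 8) - 19) = -20*((9 - 1*8 - 4*(-6) - 6*8) - 19) = -20*((9 - 8 + 24 - 48) - 19) = -20*(-23 - 19) = -20*(-42) = 840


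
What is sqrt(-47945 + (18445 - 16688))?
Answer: 6*I*sqrt(1283) ≈ 214.91*I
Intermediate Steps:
sqrt(-47945 + (18445 - 16688)) = sqrt(-47945 + 1757) = sqrt(-46188) = 6*I*sqrt(1283)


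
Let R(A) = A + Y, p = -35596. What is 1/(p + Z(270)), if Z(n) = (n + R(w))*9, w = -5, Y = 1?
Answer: -1/33202 ≈ -3.0119e-5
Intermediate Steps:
R(A) = 1 + A (R(A) = A + 1 = 1 + A)
Z(n) = -36 + 9*n (Z(n) = (n + (1 - 5))*9 = (n - 4)*9 = (-4 + n)*9 = -36 + 9*n)
1/(p + Z(270)) = 1/(-35596 + (-36 + 9*270)) = 1/(-35596 + (-36 + 2430)) = 1/(-35596 + 2394) = 1/(-33202) = -1/33202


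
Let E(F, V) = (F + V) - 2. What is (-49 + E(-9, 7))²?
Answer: 2809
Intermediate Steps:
E(F, V) = -2 + F + V
(-49 + E(-9, 7))² = (-49 + (-2 - 9 + 7))² = (-49 - 4)² = (-53)² = 2809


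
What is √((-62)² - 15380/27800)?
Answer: 3*√825102610/1390 ≈ 61.996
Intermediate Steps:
√((-62)² - 15380/27800) = √(3844 - 15380*1/27800) = √(3844 - 769/1390) = √(5342391/1390) = 3*√825102610/1390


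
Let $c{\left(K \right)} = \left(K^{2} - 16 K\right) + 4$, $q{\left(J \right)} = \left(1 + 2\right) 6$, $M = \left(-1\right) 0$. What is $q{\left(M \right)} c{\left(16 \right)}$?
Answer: $72$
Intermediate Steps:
$M = 0$
$q{\left(J \right)} = 18$ ($q{\left(J \right)} = 3 \cdot 6 = 18$)
$c{\left(K \right)} = 4 + K^{2} - 16 K$
$q{\left(M \right)} c{\left(16 \right)} = 18 \left(4 + 16^{2} - 256\right) = 18 \left(4 + 256 - 256\right) = 18 \cdot 4 = 72$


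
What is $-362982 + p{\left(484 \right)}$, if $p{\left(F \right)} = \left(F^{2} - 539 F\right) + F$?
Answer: $-389118$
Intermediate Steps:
$p{\left(F \right)} = F^{2} - 538 F$
$-362982 + p{\left(484 \right)} = -362982 + 484 \left(-538 + 484\right) = -362982 + 484 \left(-54\right) = -362982 - 26136 = -389118$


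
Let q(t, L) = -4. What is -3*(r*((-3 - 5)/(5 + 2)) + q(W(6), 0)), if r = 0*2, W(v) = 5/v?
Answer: 12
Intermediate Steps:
r = 0
-3*(r*((-3 - 5)/(5 + 2)) + q(W(6), 0)) = -3*(0*((-3 - 5)/(5 + 2)) - 4) = -3*(0*(-8/7) - 4) = -3*(0 - 4) = -3*(-4) = 12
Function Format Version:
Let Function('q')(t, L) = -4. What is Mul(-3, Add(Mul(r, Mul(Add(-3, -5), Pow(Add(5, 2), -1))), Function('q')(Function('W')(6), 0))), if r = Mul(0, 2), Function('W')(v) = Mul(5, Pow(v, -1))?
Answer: 12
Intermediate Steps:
r = 0
Mul(-3, Add(Mul(r, Mul(Add(-3, -5), Pow(Add(5, 2), -1))), Function('q')(Function('W')(6), 0))) = Mul(-3, Add(Mul(0, Mul(Add(-3, -5), Pow(Add(5, 2), -1))), -4)) = Mul(-3, Add(Mul(0, Mul(-8, Pow(7, -1))), -4)) = Mul(-3, Add(Mul(0, Mul(-8, Rational(1, 7))), -4)) = Mul(-3, Add(Mul(0, Rational(-8, 7)), -4)) = Mul(-3, Add(0, -4)) = Mul(-3, -4) = 12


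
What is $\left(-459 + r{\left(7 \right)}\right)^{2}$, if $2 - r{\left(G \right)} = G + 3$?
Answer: $218089$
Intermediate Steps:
$r{\left(G \right)} = -1 - G$ ($r{\left(G \right)} = 2 - \left(G + 3\right) = 2 - \left(3 + G\right) = -1 - G$)
$\left(-459 + r{\left(7 \right)}\right)^{2} = \left(-459 - 8\right)^{2} = \left(-467\right)^{2} = 218089$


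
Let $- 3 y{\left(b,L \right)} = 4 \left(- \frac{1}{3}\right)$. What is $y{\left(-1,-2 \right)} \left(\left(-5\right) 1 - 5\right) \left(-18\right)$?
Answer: $80$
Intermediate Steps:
$y{\left(b,L \right)} = \frac{4}{9}$ ($y{\left(b,L \right)} = - \frac{4 \left(- \frac{1}{3}\right)}{3} = \left(- \frac{1}{3}\right) \left(- \frac{4}{3}\right) = \frac{4}{9}$)
$y{\left(-1,-2 \right)} \left(\left(-5\right) 1 - 5\right) \left(-18\right) = \frac{4 \left(\left(-5\right) 1 - 5\right)}{9} \left(-18\right) = \frac{4 \left(-5 - 5\right)}{9} \left(-18\right) = \frac{4}{9} \left(-10\right) \left(-18\right) = \left(- \frac{40}{9}\right) \left(-18\right) = 80$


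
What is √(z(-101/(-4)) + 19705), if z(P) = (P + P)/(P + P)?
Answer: √19706 ≈ 140.38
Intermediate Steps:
z(P) = 1 (z(P) = (2*P)/((2*P)) = (2*P)*(1/(2*P)) = 1)
√(z(-101/(-4)) + 19705) = √(1 + 19705) = √19706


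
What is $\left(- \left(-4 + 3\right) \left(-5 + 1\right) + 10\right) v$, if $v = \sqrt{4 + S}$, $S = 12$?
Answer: $24$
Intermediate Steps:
$v = 4$ ($v = \sqrt{4 + 12} = \sqrt{16} = 4$)
$\left(- \left(-4 + 3\right) \left(-5 + 1\right) + 10\right) v = \left(- \left(-4 + 3\right) \left(-5 + 1\right) + 10\right) 4 = \left(- \left(-1\right) \left(-4\right) + 10\right) 4 = \left(\left(-1\right) 4 + 10\right) 4 = \left(-4 + 10\right) 4 = 6 \cdot 4 = 24$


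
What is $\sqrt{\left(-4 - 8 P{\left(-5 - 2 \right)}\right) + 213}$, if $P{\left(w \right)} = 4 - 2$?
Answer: $\sqrt{193} \approx 13.892$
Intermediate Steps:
$P{\left(w \right)} = 2$ ($P{\left(w \right)} = 4 - 2 = 2$)
$\sqrt{\left(-4 - 8 P{\left(-5 - 2 \right)}\right) + 213} = \sqrt{\left(-4 - 16\right) + 213} = \sqrt{-20 + 213} = \sqrt{193}$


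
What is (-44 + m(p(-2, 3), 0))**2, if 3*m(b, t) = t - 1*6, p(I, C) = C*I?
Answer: 2116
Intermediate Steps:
m(b, t) = -2 + t/3 (m(b, t) = (t - 1*6)/3 = (t - 6)/3 = (-6 + t)/3 = -2 + t/3)
(-44 + m(p(-2, 3), 0))**2 = (-44 + (-2 + (1/3)*0))**2 = (-44 + (-2 + 0))**2 = (-44 - 2)**2 = (-46)**2 = 2116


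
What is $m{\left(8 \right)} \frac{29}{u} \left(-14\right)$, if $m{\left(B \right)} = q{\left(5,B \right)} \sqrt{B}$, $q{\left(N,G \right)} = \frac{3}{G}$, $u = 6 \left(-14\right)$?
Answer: $\frac{29 \sqrt{2}}{8} \approx 5.1265$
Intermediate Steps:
$u = -84$
$m{\left(B \right)} = \frac{3}{\sqrt{B}}$ ($m{\left(B \right)} = \frac{3}{B} \sqrt{B} = \frac{3}{\sqrt{B}}$)
$m{\left(8 \right)} \frac{29}{u} \left(-14\right) = \frac{3}{2 \sqrt{2}} \frac{29}{-84} \left(-14\right) = 3 \frac{\sqrt{2}}{4} \cdot 29 \left(- \frac{1}{84}\right) \left(-14\right) = \frac{3 \sqrt{2}}{4} \left(- \frac{29}{84}\right) \left(-14\right) = - \frac{29 \sqrt{2}}{112} \left(-14\right) = \frac{29 \sqrt{2}}{8}$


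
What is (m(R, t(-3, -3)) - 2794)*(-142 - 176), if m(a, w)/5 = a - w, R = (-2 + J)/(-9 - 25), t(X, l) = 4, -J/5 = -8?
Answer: 15242694/17 ≈ 8.9663e+5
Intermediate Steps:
J = 40 (J = -5*(-8) = 40)
R = -19/17 (R = (-2 + 40)/(-9 - 25) = 38/(-34) = 38*(-1/34) = -19/17 ≈ -1.1176)
m(a, w) = -5*w + 5*a (m(a, w) = 5*(a - w) = -5*w + 5*a)
(m(R, t(-3, -3)) - 2794)*(-142 - 176) = ((-5*4 + 5*(-19/17)) - 2794)*(-142 - 176) = ((-20 - 95/17) - 2794)*(-318) = (-435/17 - 2794)*(-318) = -47933/17*(-318) = 15242694/17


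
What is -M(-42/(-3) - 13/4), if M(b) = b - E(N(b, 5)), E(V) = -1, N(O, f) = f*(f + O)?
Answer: -47/4 ≈ -11.750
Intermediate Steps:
N(O, f) = f*(O + f)
M(b) = 1 + b (M(b) = b - 1*(-1) = b + 1 = 1 + b)
-M(-42/(-3) - 13/4) = -(1 + (-42/(-3) - 13/4)) = -(1 + (-42*(-⅓) - 13*¼)) = -(1 + (14 - 13/4)) = -(1 + 43/4) = -1*47/4 = -47/4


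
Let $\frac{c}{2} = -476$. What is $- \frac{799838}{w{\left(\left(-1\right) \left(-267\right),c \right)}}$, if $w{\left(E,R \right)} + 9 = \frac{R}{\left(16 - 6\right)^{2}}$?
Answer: $\frac{19995950}{463} \approx 43188.0$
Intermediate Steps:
$c = -952$ ($c = 2 \left(-476\right) = -952$)
$w{\left(E,R \right)} = -9 + \frac{R}{100}$ ($w{\left(E,R \right)} = -9 + \frac{R}{\left(16 - 6\right)^{2}} = -9 + \frac{R}{10^{2}} = -9 + \frac{R}{100}$)
$- \frac{799838}{w{\left(\left(-1\right) \left(-267\right),c \right)}} = - \frac{799838}{-9 + \frac{1}{100} \left(-952\right)} = - \frac{799838}{-9 - \frac{238}{25}} = - \frac{799838}{- \frac{463}{25}} = \left(-799838\right) \left(- \frac{25}{463}\right) = \frac{19995950}{463}$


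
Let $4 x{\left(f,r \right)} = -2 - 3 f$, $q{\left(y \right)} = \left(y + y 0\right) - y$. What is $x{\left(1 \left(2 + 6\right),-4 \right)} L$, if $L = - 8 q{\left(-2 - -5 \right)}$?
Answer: $0$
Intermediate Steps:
$q{\left(y \right)} = 0$ ($q{\left(y \right)} = \left(y + 0\right) - y = y - y = 0$)
$L = 0$ ($L = \left(-8\right) 0 = 0$)
$x{\left(f,r \right)} = - \frac{1}{2} - \frac{3 f}{4}$ ($x{\left(f,r \right)} = \frac{-2 - 3 f}{4} = - \frac{1}{2} - \frac{3 f}{4}$)
$x{\left(1 \left(2 + 6\right),-4 \right)} L = \left(- \frac{1}{2} - \frac{3 \cdot 1 \left(2 + 6\right)}{4}\right) 0 = \left(- \frac{1}{2} - \frac{3 \cdot 1 \cdot 8}{4}\right) 0 = \left(- \frac{1}{2} - 6\right) 0 = \left(- \frac{13}{2}\right) 0 = 0$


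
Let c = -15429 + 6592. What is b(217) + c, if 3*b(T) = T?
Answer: -26294/3 ≈ -8764.7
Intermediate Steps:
c = -8837
b(T) = T/3
b(217) + c = (⅓)*217 - 8837 = 217/3 - 8837 = -26294/3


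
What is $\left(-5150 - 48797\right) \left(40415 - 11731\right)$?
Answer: $-1547415748$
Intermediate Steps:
$\left(-5150 - 48797\right) \left(40415 - 11731\right) = \left(-53947\right) 28684 = -1547415748$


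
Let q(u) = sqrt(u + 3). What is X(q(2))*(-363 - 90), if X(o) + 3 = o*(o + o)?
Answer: -3171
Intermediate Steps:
q(u) = sqrt(3 + u)
X(o) = -3 + 2*o**2 (X(o) = -3 + o*(o + o) = -3 + o*(2*o) = -3 + 2*o**2)
X(q(2))*(-363 - 90) = (-3 + 2*(sqrt(3 + 2))**2)*(-363 - 90) = (-3 + 2*(sqrt(5))**2)*(-453) = (-3 + 2*5)*(-453) = (-3 + 10)*(-453) = 7*(-453) = -3171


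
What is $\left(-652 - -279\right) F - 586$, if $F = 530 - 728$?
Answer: $73268$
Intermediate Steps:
$F = -198$ ($F = 530 - 728 = -198$)
$\left(-652 - -279\right) F - 586 = \left(-652 - -279\right) \left(-198\right) - 586 = \left(-652 + 279\right) \left(-198\right) - 586 = \left(-373\right) \left(-198\right) - 586 = 73854 - 586 = 73268$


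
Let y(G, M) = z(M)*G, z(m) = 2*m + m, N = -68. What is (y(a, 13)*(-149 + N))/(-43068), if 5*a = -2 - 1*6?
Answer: -5642/17945 ≈ -0.31440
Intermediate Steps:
z(m) = 3*m
a = -8/5 (a = (-2 - 1*6)/5 = (-2 - 6)/5 = (⅕)*(-8) = -8/5 ≈ -1.6000)
y(G, M) = 3*G*M (y(G, M) = (3*M)*G = 3*G*M)
(y(a, 13)*(-149 + N))/(-43068) = ((3*(-8/5)*13)*(-149 - 68))/(-43068) = -312/5*(-217)*(-1/43068) = (67704/5)*(-1/43068) = -5642/17945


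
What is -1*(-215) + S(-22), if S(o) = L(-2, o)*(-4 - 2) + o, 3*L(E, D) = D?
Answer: 237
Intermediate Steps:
L(E, D) = D/3
S(o) = -o (S(o) = (o/3)*(-4 - 2) + o = (o/3)*(-6) + o = -2*o + o = -o)
-1*(-215) + S(-22) = -1*(-215) - 1*(-22) = 215 + 22 = 237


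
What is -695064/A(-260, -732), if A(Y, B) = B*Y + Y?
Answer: -173766/47515 ≈ -3.6571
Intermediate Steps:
A(Y, B) = Y + B*Y
-695064/A(-260, -732) = -695064*(-1/(260*(1 - 732))) = -695064/((-260*(-731))) = -695064/190060 = -695064*1/190060 = -173766/47515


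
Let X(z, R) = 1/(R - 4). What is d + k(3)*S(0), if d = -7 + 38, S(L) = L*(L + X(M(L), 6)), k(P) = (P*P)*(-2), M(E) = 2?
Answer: 31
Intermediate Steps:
X(z, R) = 1/(-4 + R)
k(P) = -2*P**2 (k(P) = P**2*(-2) = -2*P**2)
S(L) = L*(1/2 + L) (S(L) = L*(L + 1/(-4 + 6)) = L*(L + 1/2) = L*(1/2 + L))
d = 31
d + k(3)*S(0) = 31 + (-2*3**2)*(0*(1/2 + 0)) = 31 + (-2*9)*(0*(1/2)) = 31 - 18*0 = 31 + 0 = 31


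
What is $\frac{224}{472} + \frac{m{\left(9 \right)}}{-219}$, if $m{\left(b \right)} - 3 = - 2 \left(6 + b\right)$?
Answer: $\frac{2575}{4307} \approx 0.59786$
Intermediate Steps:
$m{\left(b \right)} = -9 - 2 b$ ($m{\left(b \right)} = 3 - 2 \left(6 + b\right) = 3 - \left(12 + 2 b\right) = -9 - 2 b$)
$\frac{224}{472} + \frac{m{\left(9 \right)}}{-219} = \frac{224}{472} + \frac{-9 - 18}{-219} = 224 \cdot \frac{1}{472} + \left(-9 - 18\right) \left(- \frac{1}{219}\right) = \frac{28}{59} - - \frac{9}{73} = \frac{28}{59} + \frac{9}{73} = \frac{2575}{4307}$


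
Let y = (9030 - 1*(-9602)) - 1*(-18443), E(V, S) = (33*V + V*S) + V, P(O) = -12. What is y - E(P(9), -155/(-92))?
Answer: 862574/23 ≈ 37503.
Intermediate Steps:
E(V, S) = 34*V + S*V (E(V, S) = (33*V + S*V) + V = 34*V + S*V)
y = 37075 (y = (9030 + 9602) + 18443 = 18632 + 18443 = 37075)
y - E(P(9), -155/(-92)) = 37075 - (-12)*(34 - 155/(-92)) = 37075 - (-12)*(34 - 155*(-1/92)) = 37075 - (-12)*(34 + 155/92) = 37075 - (-12)*3283/92 = 37075 - 1*(-9849/23) = 37075 + 9849/23 = 862574/23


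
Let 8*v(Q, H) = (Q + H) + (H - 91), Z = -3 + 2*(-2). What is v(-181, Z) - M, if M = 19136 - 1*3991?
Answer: -60723/4 ≈ -15181.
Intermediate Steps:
M = 15145 (M = 19136 - 3991 = 15145)
Z = -7 (Z = -3 - 4 = -7)
v(Q, H) = -91/8 + H/4 + Q/8 (v(Q, H) = ((Q + H) + (H - 91))/8 = ((H + Q) + (-91 + H))/8 = (-91 + Q + 2*H)/8 = -91/8 + H/4 + Q/8)
v(-181, Z) - M = (-91/8 + (¼)*(-7) + (⅛)*(-181)) - 1*15145 = (-91/8 - 7/4 - 181/8) - 15145 = -143/4 - 15145 = -60723/4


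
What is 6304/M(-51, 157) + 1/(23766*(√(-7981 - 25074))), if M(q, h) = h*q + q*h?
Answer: -3152/8007 - I*√33055/785585130 ≈ -0.39366 - 2.3143e-7*I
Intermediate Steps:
M(q, h) = 2*h*q (M(q, h) = h*q + h*q = 2*h*q)
6304/M(-51, 157) + 1/(23766*(√(-7981 - 25074))) = 6304/((2*157*(-51))) + 1/(23766*(√(-7981 - 25074))) = 6304/(-16014) + 1/(23766*(√(-33055))) = 6304*(-1/16014) + 1/(23766*((I*√33055))) = -3152/8007 + (-I*√33055/33055)/23766 = -3152/8007 - I*√33055/785585130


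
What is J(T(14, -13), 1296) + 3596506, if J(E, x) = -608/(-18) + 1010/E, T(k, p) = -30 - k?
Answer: 712110331/198 ≈ 3.5965e+6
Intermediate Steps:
J(E, x) = 304/9 + 1010/E (J(E, x) = -608*(-1/18) + 1010/E = 304/9 + 1010/E)
J(T(14, -13), 1296) + 3596506 = (304/9 + 1010/(-30 - 1*14)) + 3596506 = (304/9 + 1010/(-30 - 14)) + 3596506 = (304/9 + 1010/(-44)) + 3596506 = (304/9 + 1010*(-1/44)) + 3596506 = (304/9 - 505/22) + 3596506 = 2143/198 + 3596506 = 712110331/198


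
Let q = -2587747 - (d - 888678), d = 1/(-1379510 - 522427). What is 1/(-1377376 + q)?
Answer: -1901937/5851204573964 ≈ -3.2505e-7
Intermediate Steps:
d = -1/1901937 (d = 1/(-1901937) = -1/1901937 ≈ -5.2578e-7)
q = -3231522196652/1901937 (q = -2587747 - (-1/1901937 - 888678) = -2587747 - 1*(-1690209569287/1901937) = -2587747 + 1690209569287/1901937 = -3231522196652/1901937 ≈ -1.6991e+6)
1/(-1377376 + q) = 1/(-1377376 - 3231522196652/1901937) = 1/(-5851204573964/1901937) = -1901937/5851204573964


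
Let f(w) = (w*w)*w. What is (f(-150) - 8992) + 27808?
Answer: -3356184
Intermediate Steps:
f(w) = w³ (f(w) = w²*w = w³)
(f(-150) - 8992) + 27808 = ((-150)³ - 8992) + 27808 = (-3375000 - 8992) + 27808 = -3383992 + 27808 = -3356184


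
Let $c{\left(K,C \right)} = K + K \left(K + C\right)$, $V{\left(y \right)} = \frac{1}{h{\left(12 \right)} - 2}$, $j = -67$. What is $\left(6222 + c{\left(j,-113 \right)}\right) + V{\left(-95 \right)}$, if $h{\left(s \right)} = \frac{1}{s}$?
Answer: $\frac{418933}{23} \approx 18214.0$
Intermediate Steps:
$V{\left(y \right)} = - \frac{12}{23}$ ($V{\left(y \right)} = \frac{1}{\frac{1}{12} - 2} = \frac{1}{- \frac{23}{12}} = - \frac{12}{23}$)
$c{\left(K,C \right)} = K + K \left(C + K\right)$
$\left(6222 + c{\left(j,-113 \right)}\right) + V{\left(-95 \right)} = \left(6222 - 67 \left(1 - 113 - 67\right)\right) - \frac{12}{23} = \left(6222 - -11993\right) - \frac{12}{23} = \left(6222 + 11993\right) - \frac{12}{23} = 18215 - \frac{12}{23} = \frac{418933}{23}$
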